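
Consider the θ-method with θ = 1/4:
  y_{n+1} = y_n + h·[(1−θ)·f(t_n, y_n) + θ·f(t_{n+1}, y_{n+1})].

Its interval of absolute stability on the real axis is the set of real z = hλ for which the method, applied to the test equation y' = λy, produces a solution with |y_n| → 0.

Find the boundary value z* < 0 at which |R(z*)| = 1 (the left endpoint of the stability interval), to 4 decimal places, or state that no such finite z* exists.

Set f=λy, z=hλ:
  y_{n+1} = y_n + z·[3/4·y_n + 1/4·y_{n+1}] ⇒ (1 − 1/4z)y_{n+1} = (1 + 3/4z)y_n
  Hence R(z) = (1 + 3/4z)/(1 − 1/4z).

Solve |R(x)|<1 on ℝ⁻.
x=-0.73: |R|=0.3827
R=−1: 1+3/4x = −1+1/4x ⇒ -1/2x=2 ⇒ x=2/(-1/2)=-4.0000
Confirm numerically:
  x=-2.790: |R|=0.64359 <1
  x=-1.949: |R|=0.31047 <1
  x=-1.656: |R|=0.17115 <1
  x=-1.655: |R|=0.17065 <1
  x=-4.273: |R|=1.06600 >1
  x=-4.162: |R|=1.03970 >1
Interval (-4.0000, 0).

z* = -4.0000.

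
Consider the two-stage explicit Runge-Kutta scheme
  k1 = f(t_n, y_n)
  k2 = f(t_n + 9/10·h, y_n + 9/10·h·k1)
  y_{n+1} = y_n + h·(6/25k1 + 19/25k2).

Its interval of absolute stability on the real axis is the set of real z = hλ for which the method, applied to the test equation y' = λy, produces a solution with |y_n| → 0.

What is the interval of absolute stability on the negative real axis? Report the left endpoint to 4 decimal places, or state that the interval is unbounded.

Test eqn y'=λy, z=hλ:
  k1=λy_n ⇒ h·k1=z·y_n;  k2=λ(1+9/10z)y_n ⇒ h·k2=z(1+9/10z)y_n
  y_{n+1}/y_n = 1 + 6/25z + 19/25z(1+9/10z) = 1 + z + 171/250z²
  ⇒ R(z) = 1 + z + 171/250z².

Find x<0 with |R(x)|<1.
x=-1.43: |R|=0.9687
R=1: x+171/250x²=0 ⇒ x=−250/171=-1.4620; min R=1−1/(4·171/250)=0.6345>−1
Confirm numerically:
  x=-1.352: |R|=0.89829 <1
  x=-1.263: |R|=0.82810 <1
  x=-1.129: |R|=0.74285 <1
  x=-0.800: |R|=0.63776 <1
  x=-1.974: |R|=1.69133 >1
  x=-1.581: |R|=1.12870 >1
Interval (-1.4620, 0).

z∈(-1.4620,0).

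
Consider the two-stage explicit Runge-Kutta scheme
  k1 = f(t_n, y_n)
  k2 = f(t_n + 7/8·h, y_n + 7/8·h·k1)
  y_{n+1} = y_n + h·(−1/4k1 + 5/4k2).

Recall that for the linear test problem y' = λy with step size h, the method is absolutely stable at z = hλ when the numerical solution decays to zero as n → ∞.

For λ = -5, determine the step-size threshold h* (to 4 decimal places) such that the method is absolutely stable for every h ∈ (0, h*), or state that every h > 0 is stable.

With y'=λy (z=hλ):
  k1=λy_n ⇒ h·k1=z·y_n;  k2=λ(1+7/8z)y_n ⇒ h·k2=z(1+7/8z)y_n
  y_{n+1}/y_n = 1 − 1/4z + 5/4z(1+7/8z) = 1 + z + 35/32z²
  R(z) = 1 + z + 35/32z².

Solve |R(x)|<1 on ℝ⁻.
x=-0.35: |R|=0.7840
R=1: x+35/32x²=0 ⇒ x=−32/35=-0.9143; min R=1−1/(4·35/32)=0.7714>−1
Confirm numerically:
  x=-0.711: |R|=0.84191 <1
  x=-0.649: |R|=0.81169 <1
  x=-0.568: |R|=0.78487 <1
  x=-1.148: |R|=1.29346 >1
  x=-1.002: |R|=1.09613 >1
Interval (-0.9143, 0).

(-0.9143,0); λ=-5 ⇒ h* = (32/35)/5 = 0.1829.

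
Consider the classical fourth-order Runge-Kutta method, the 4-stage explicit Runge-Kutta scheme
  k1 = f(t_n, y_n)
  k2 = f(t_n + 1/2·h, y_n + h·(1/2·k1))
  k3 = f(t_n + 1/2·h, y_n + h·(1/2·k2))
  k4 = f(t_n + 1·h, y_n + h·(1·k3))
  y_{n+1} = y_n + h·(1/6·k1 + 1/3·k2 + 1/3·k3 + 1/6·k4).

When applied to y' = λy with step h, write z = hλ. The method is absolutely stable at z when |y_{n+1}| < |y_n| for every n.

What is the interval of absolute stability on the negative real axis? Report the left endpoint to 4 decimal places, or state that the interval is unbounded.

z∈(-2.7853,0).

With y'=λy (z=hλ):
  order 4, 4-stage ⇒ R(z)=1+z+z^2/2+z^3/6+z^4/24
  (e.g. R(-1.01)=0.37169, |R|=0.37169)

Solve |R(x)|<1 on ℝ⁻.
x=-1.01: |R|=0.3717
|R(-1.78)|=0.2825 |R(-1.75)|=0.2788 |R(-0.64)|=0.5281
Bisect:
  x_lo=-3.3827 |R|=2.3430  x_hi=-0.3547 |R|=0.7014
  mid=-1.86870 |R|=0.29782 →hi
  mid=-2.62570 |R|=0.78486 →hi
  mid=-3.00419 |R|=1.38341 →lo
  mid=-2.81494 |R|=1.04563 →lo
  mid=-2.72032 |R|=0.90638 →hi
  mid=-2.76763 |R|=0.97370 →hi
  mid=-2.79129 |R|=1.00908 →lo
  mid=-2.77946 |R|=0.99124 →hi
  mid=-2.78537 |R|=1.00012 →lo
  ...
  [-2.78537,-2.78519] ⇒ x*=-2.7853
Interval (-2.7853, 0).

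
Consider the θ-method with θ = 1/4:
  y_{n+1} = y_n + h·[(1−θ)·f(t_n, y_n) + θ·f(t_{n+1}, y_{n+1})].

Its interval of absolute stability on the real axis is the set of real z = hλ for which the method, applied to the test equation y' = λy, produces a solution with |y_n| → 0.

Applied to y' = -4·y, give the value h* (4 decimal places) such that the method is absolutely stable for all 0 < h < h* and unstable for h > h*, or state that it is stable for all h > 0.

On y'=λy, z=hλ:
  y_{n+1} = y_n + z·[3/4·y_n + 1/4·y_{n+1}] ⇒ (1 − 1/4z)y_{n+1} = (1 + 3/4z)y_n
  so R(z) = (1 + 3/4z)/(1 − 1/4z).

Solve |R(x)|<1 on ℝ⁻.
x=-1.43: |R|=0.0534
R=−1: 1+3/4x = −1+1/4x ⇒ -1/2x=2 ⇒ x=2/(-1/2)=-4.0000
Confirm numerically:
  x=-3.906: |R|=0.97622 <1
  x=-3.897: |R|=0.97391 <1
  x=-3.773: |R|=0.94159 <1
  x=-2.329: |R|=0.47195 <1
  x=-4.533: |R|=1.12493 >1
  x=-4.479: |R|=1.11299 >1
  x=-4.049: |R|=1.01218 >1
So |R|<1 on (-4.0000, 0).

(-4.0000,0); λ=-4 ⇒ h* = (4)/4 = 1.0000.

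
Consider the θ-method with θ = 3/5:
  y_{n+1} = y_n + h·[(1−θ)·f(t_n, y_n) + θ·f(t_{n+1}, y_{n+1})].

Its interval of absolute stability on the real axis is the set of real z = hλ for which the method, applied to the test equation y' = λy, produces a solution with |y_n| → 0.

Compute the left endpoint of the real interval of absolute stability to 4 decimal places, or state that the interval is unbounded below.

Set f=λy, z=hλ:
  y_{n+1} = y_n + z·[2/5·y_n + 3/5·y_{n+1}] ⇒ (1 − 3/5z)y_{n+1} = (1 + 2/5z)y_n
  R(z) = (1 + 2/5z)/(1 − 3/5z).

Find x<0 with |R(x)|<1.
x=-1.54: |R|=0.1996
x=-2: |R|=0.0909
x=-10: |R|=0.4286
x=-100: |R|=0.6393
θ=3/5≥1/2 ⇒ |1+2/5x|<|1−3/5x| ∀x<0 ⇒ interval (−∞,0).

unbounded; (−∞, 0).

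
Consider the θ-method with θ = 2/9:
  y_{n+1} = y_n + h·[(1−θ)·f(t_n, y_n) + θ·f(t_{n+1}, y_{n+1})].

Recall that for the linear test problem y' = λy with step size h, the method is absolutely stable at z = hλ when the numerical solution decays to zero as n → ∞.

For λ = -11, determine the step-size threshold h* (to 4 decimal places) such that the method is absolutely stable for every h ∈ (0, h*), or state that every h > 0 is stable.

Test eqn y'=λy, z=hλ:
  y_{n+1} = y_n + z·[7/9·y_n + 2/9·y_{n+1}] ⇒ (1 − 2/9z)y_{n+1} = (1 + 7/9z)y_n
  R(z) = (1 + 7/9z)/(1 − 2/9z).

Find x<0 with |R(x)|<1.
x=-1.43: |R|=0.0852
R=−1: 1+7/9x = −1+2/9x ⇒ -5/9x=2 ⇒ x=2/(-5/9)=-3.6000
Confirm numerically:
  x=-2.898: |R|=0.76277 <1
  x=-2.269: |R|=0.50842 <1
  x=-1.678: |R|=0.22224 <1
  x=-4.143: |R|=1.15706 >1
  x=-3.935: |R|=1.09929 >1
  x=-3.834: |R|=1.07019 >1
Stable set (-3.6000, 0).

(-3.6000,0); λ=-11 ⇒ h* = (18/5)/11 = 0.3273.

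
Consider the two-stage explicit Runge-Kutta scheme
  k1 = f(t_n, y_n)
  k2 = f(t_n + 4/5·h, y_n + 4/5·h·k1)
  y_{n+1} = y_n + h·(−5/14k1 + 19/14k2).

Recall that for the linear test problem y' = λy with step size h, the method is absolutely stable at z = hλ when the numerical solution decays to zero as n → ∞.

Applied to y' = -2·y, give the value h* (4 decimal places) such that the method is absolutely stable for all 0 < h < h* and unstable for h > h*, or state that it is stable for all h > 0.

Set f=λy, z=hλ:
  k1=λy_n ⇒ h·k1=z·y_n;  k2=λ(1+4/5z)y_n ⇒ h·k2=z(1+4/5z)y_n
  y_{n+1}/y_n = 1 − 5/14z + 19/14z(1+4/5z) = 1 + z + 38/35z²
  ⇒ R(z) = 1 + z + 38/35z².

Find x<0 with |R(x)|<1.
x=-0.85: |R|=0.9344
R=1: x+38/35x²=0 ⇒ x=−35/38=-0.9211; min R=1−1/(4·38/35)=0.7697>−1
Confirm numerically:
  x=-0.756: |R|=0.86452 <1
  x=-0.704: |R|=0.83410 <1
  x=-0.583: |R|=0.78602 <1
  x=-0.506: |R|=0.77198 <1
  x=-1.494: |R|=1.92935 >1
  x=-1.292: |R|=1.52034 >1
  x=-1.146: |R|=1.27989 >1
Stable set (-0.9211, 0).

(-0.9211,0); λ=-2 ⇒ h* = (35/38)/2 = 0.4605.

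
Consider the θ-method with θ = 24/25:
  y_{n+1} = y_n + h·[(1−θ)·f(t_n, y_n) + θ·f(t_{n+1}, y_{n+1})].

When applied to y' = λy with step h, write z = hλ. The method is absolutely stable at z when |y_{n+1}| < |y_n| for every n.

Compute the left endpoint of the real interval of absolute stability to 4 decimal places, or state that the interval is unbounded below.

(−∞, 0) — no finite endpoint.

On y'=λy, z=hλ:
  y_{n+1} = y_n + z·[1/25·y_n + 24/25·y_{n+1}] ⇒ (1 − 24/25z)y_{n+1} = (1 + 1/25z)y_n
  R(z) = (1 + 1/25z)/(1 − 24/25z).

Boundary: |R(x)|=1, x<0.
x=-1.55: |R|=0.3770
x=-2: |R|=0.3151
x=-10: |R|=0.0566
x=-100: |R|=0.0309
θ=24/25≥1/2 ⇒ |1+1/25x|<|1−24/25x| ∀x<0 ⇒ stable on all of ℝ⁻.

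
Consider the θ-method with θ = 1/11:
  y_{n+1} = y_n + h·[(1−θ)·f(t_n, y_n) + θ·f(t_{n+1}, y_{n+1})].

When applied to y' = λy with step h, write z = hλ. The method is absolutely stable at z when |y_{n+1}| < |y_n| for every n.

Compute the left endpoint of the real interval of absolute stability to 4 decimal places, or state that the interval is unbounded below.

z* = -2.4444.

On y'=λy, z=hλ:
  y_{n+1} = y_n + z·[10/11·y_n + 1/11·y_{n+1}] ⇒ (1 − 1/11z)y_{n+1} = (1 + 10/11z)y_n
  Hence R(z) = (1 + 10/11z)/(1 − 1/11z).

Boundary: |R(x)|=1, x<0.
x=-1.35: |R|=0.2024
R=−1: 1+10/11x = −1+1/11x ⇒ -9/11x=2 ⇒ x=2/(-9/11)=-2.4444
Confirm numerically:
  x=-2.363: |R|=0.94515 <1
  x=-1.970: |R|=0.67078 <1
  x=-1.908: |R|=0.62597 <1
  x=-2.581: |R|=1.09049 >1
  x=-2.523: |R|=1.05228 >1
Interval (-2.4444, 0).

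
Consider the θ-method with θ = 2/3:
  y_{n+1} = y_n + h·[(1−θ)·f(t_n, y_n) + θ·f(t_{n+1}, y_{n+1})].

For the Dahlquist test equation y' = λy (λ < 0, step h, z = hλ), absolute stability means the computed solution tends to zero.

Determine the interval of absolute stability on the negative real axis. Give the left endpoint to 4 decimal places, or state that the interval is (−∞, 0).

unbounded; (−∞, 0).

Set f=λy, z=hλ:
  y_{n+1} = y_n + z·[1/3·y_n + 2/3·y_{n+1}] ⇒ (1 − 2/3z)y_{n+1} = (1 + 1/3z)y_n
  R(z) = (1 + 1/3z)/(1 − 2/3z).

Find x<0 with |R(x)|<1.
x=-0.77: |R|=0.4912
x=-2: |R|=0.1429
x=-10: |R|=0.3043
x=-100: |R|=0.4778
θ=2/3≥1/2 ⇒ |1+1/3x|<|1−2/3x| ∀x<0 ⇒ unbounded interval.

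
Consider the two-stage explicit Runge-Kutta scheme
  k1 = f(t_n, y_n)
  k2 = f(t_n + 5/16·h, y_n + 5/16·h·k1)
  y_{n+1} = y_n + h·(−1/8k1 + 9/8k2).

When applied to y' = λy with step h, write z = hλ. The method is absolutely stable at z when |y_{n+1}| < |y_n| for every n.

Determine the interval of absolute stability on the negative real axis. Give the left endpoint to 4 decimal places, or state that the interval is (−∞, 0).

z∈(-2.8444,0).

Test eqn y'=λy, z=hλ:
  k1=λy_n ⇒ h·k1=z·y_n;  k2=λ(1+5/16z)y_n ⇒ h·k2=z(1+5/16z)y_n
  y_{n+1}/y_n = 1 − 1/8z + 9/8z(1+5/16z) = 1 + z + 45/128z²
  R(z) = 1 + z + 45/128z².

Solve |R(x)|<1 on ℝ⁻.
x=-1.05: |R|=0.3376
R=1: x+45/128x²=0 ⇒ x=−128/45=-2.8444; min R=1−1/(4·45/128)=0.2889>−1
Confirm numerically:
  x=-2.399: |R|=0.62431 <1
  x=-2.327: |R|=0.57669 <1
  x=-1.641: |R|=0.30572 <1
  x=-1.152: |R|=0.31456 <1
  x=-2.998: |R|=1.16185 >1
  x=-2.915: |R|=1.07231 >1
Stable set (-2.8444, 0).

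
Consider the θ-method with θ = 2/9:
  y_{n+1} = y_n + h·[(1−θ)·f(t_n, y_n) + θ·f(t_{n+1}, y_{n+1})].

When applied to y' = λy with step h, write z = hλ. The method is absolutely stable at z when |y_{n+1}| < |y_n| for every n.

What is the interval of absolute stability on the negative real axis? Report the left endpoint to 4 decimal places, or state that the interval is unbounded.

With y'=λy (z=hλ):
  y_{n+1} = y_n + z·[7/9·y_n + 2/9·y_{n+1}] ⇒ (1 − 2/9z)y_{n+1} = (1 + 7/9z)y_n
  ⇒ R(z) = (1 + 7/9z)/(1 − 2/9z).

Need |R(x)|<1, x<0.
x=-0.96: |R|=0.2088
R=−1: 1+7/9x = −1+2/9x ⇒ -5/9x=2 ⇒ x=2/(-5/9)=-3.6000
Confirm numerically:
  x=-2.985: |R|=0.79459 <1
  x=-2.564: |R|=0.63335 <1
  x=-2.233: |R|=0.49243 <1
  x=-1.965: |R|=0.36775 <1
  x=-3.868: |R|=1.08007 >1
  x=-3.643: |R|=1.01320 >1
Stable set (-3.6000, 0).

z∈(-3.6000,0).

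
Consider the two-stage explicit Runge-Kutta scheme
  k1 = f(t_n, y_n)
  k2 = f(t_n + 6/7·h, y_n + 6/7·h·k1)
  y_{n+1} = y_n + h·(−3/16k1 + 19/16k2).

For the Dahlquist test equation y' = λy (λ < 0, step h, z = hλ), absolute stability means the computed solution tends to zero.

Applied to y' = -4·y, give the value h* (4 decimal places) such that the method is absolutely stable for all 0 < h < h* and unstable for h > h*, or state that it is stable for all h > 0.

Test eqn y'=λy, z=hλ:
  k1=λy_n ⇒ h·k1=z·y_n;  k2=λ(1+6/7z)y_n ⇒ h·k2=z(1+6/7z)y_n
  y_{n+1}/y_n = 1 − 3/16z + 19/16z(1+6/7z) = 1 + z + 57/56z²
  R(z) = 1 + z + 57/56z².

Need |R(x)|<1, x<0.
x=-0.36: |R|=0.7719
R=1: x+57/56x²=0 ⇒ x=−56/57=-0.9825; min R=1−1/(4·57/56)=0.7544>−1
Confirm numerically:
  x=-0.910: |R|=0.93289 <1
  x=-0.830: |R|=0.87120 <1
  x=-0.803: |R|=0.85332 <1
  x=-0.630: |R|=0.77399 <1
  x=-1.526: |R|=1.84426 >1
  x=-1.206: |R|=1.27441 >1
Interval (-0.9825, 0).

(-0.9825,0); λ=-4 ⇒ h* = (56/57)/4 = 0.2456.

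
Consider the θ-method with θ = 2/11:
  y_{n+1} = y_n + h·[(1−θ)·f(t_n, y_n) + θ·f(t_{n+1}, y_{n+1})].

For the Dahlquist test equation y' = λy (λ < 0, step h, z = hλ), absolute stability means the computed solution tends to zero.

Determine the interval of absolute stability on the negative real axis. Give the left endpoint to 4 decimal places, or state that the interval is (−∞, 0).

(-3.1429, 0).

Test eqn y'=λy, z=hλ:
  y_{n+1} = y_n + z·[9/11·y_n + 2/11·y_{n+1}] ⇒ (1 − 2/11z)y_{n+1} = (1 + 9/11z)y_n
  R(z) = (1 + 9/11z)/(1 − 2/11z).

Boundary: |R(x)|=1, x<0.
x=-1.01: |R|=0.1467
R=−1: 1+9/11x = −1+2/11x ⇒ -7/11x=2 ⇒ x=2/(-7/11)=-3.1429
Confirm numerically:
  x=-3.079: |R|=0.97395 <1
  x=-2.666: |R|=0.79562 <1
  x=-1.497: |R|=0.17672 <1
  x=-3.384: |R|=1.09500 >1
  x=-3.267: |R|=1.04956 >1
  x=-3.196: |R|=1.02139 >1
Stable set (-3.1429, 0).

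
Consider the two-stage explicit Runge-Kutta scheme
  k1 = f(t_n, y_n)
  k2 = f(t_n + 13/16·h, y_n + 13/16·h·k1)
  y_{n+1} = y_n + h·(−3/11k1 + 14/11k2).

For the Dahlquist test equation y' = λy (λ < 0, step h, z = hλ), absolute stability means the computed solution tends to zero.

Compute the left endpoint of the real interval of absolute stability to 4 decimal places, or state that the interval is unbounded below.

z* = -0.9670.

With y'=λy (z=hλ):
  k1=λy_n ⇒ h·k1=z·y_n;  k2=λ(1+13/16z)y_n ⇒ h·k2=z(1+13/16z)y_n
  y_{n+1}/y_n = 1 − 3/11z + 14/11z(1+13/16z) = 1 + z + 91/88z²
  Hence R(z) = 1 + z + 91/88z².

Need |R(x)|<1, x<0.
x=-0.62: |R|=0.7775
R=1: x+91/88x²=0 ⇒ x=−88/91=-0.9670; min R=1−1/(4·91/88)=0.7582>−1
Confirm numerically:
  x=-0.774: |R|=0.84550 <1
  x=-0.771: |R|=0.84371 <1
  x=-0.636: |R|=0.78229 <1
  x=-1.358: |R|=1.54903 >1
  x=-1.205: |R|=1.29653 >1
  x=-1.057: |R|=1.09834 >1
So |R|<1 on (-0.9670, 0).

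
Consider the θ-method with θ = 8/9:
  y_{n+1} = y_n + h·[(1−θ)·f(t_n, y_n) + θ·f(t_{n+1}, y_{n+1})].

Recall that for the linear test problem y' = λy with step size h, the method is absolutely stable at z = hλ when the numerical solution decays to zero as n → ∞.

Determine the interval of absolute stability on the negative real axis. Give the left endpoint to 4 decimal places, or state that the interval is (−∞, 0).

Set f=λy, z=hλ:
  y_{n+1} = y_n + z·[1/9·y_n + 8/9·y_{n+1}] ⇒ (1 − 8/9z)y_{n+1} = (1 + 1/9z)y_n
  so R(z) = (1 + 1/9z)/(1 − 8/9z).

Boundary: |R(x)|=1, x<0.
x=-1.01: |R|=0.4678
x=-2: |R|=0.2800
x=-10: |R|=0.0112
x=-100: |R|=0.1125
θ=8/9≥1/2 ⇒ |1+1/9x|<|1−8/9x| ∀x<0 ⇒ interval (−∞,0).

interval (−∞, 0).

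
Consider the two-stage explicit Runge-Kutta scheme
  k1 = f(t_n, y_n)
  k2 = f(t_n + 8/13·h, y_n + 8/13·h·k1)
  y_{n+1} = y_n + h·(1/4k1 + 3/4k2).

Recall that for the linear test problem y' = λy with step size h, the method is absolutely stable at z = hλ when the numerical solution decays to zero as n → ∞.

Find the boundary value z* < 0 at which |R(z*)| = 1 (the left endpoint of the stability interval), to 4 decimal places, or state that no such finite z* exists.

z* = -2.1667.

With y'=λy (z=hλ):
  k1=λy_n ⇒ h·k1=z·y_n;  k2=λ(1+8/13z)y_n ⇒ h·k2=z(1+8/13z)y_n
  y_{n+1}/y_n = 1 + 1/4z + 3/4z(1+8/13z) = 1 + z + 6/13z²
  so R(z) = 1 + z + 6/13z².

Boundary: |R(x)|=1, x<0.
x=-0.32: |R|=0.7273
R=1: x+6/13x²=0 ⇒ x=−13/6=-2.1667; min R=1−1/(4·6/13)=0.4583>−1
Confirm numerically:
  x=-2.136: |R|=0.96977 <1
  x=-2.055: |R|=0.89409 <1
  x=-1.233: |R|=0.46867 <1
  x=-2.555: |R|=1.45793 >1
  x=-2.283: |R|=1.12258 >1
  x=-2.274: |R|=1.11265 >1
So |R|<1 on (-2.1667, 0).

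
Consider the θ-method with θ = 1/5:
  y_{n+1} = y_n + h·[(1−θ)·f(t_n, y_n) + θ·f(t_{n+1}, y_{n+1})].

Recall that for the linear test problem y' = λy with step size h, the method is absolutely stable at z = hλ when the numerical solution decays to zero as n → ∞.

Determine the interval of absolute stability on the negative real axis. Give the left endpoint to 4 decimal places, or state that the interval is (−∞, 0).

z∈(-3.3333,0).

With y'=λy (z=hλ):
  y_{n+1} = y_n + z·[4/5·y_n + 1/5·y_{n+1}] ⇒ (1 − 1/5z)y_{n+1} = (1 + 4/5z)y_n
  Hence R(z) = (1 + 4/5z)/(1 − 1/5z).

Find x<0 with |R(x)|<1.
x=-1.63: |R|=0.2293
R=−1: 1+4/5x = −1+1/5x ⇒ -3/5x=2 ⇒ x=2/(-3/5)=-3.3333
Confirm numerically:
  x=-2.179: |R|=0.51762 <1
  x=-2.096: |R|=0.47689 <1
  x=-1.981: |R|=0.41885 <1
  x=-3.807: |R|=1.16135 >1
  x=-3.592: |R|=1.09032 >1
  x=-3.532: |R|=1.06985 >1
So |R|<1 on (-3.3333, 0).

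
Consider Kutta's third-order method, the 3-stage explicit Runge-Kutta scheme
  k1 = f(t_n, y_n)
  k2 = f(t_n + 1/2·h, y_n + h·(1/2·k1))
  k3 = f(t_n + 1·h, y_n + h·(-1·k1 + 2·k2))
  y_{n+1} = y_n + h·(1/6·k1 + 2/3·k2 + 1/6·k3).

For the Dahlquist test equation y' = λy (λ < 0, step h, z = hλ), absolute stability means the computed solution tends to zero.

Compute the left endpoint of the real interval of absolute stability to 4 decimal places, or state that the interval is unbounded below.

Test eqn y'=λy, z=hλ:
  order 3, 3-stage ⇒ R(z)=1+z+z^2/2+z^3/6
  (e.g. R(-0.87)=0.39870, |R|=0.39870)

Solve |R(x)|<1 on ℝ⁻.
x=-0.87: |R|=0.3987
|R(-2.91)|=1.7830 |R(-2.51)|=0.9955 |R(-1.27)|=0.1951
Bisect:
  x_lo=-3.1258 |R|=2.3307  x_hi=-0.2173 |R|=0.8046
  mid=-1.67155 |R|=0.05292 →hi
  mid=-2.39868 |R|=0.82205 →hi
  mid=-2.76225 |R|=1.45990 →lo
  mid=-2.58046 |R|=1.11486 →lo
  mid=-2.48957 |R|=0.96230 →hi
  mid=-2.53502 |R|=1.03700 →lo
  mid=-2.51229 |R|=0.99926 →hi
  mid=-2.52366 |R|=1.01803 →lo
  mid=-2.51797 |R|=1.00862 →lo
  ...
  [-2.51283,-2.51265] ⇒ x*=-2.5127
So |R|<1 on (-2.5127, 0).

left endpoint -2.5127.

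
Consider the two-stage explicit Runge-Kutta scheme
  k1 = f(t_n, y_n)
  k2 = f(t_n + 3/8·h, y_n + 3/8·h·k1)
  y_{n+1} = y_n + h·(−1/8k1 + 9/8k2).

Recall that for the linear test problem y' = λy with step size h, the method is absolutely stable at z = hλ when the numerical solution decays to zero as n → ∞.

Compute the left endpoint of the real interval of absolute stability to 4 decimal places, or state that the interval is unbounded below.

left endpoint -2.3704.

Test eqn y'=λy, z=hλ:
  k1=λy_n ⇒ h·k1=z·y_n;  k2=λ(1+3/8z)y_n ⇒ h·k2=z(1+3/8z)y_n
  y_{n+1}/y_n = 1 − 1/8z + 9/8z(1+3/8z) = 1 + z + 27/64z²
  Hence R(z) = 1 + z + 27/64z².

Need |R(x)|<1, x<0.
x=-0.56: |R|=0.5723
R=1: x+27/64x²=0 ⇒ x=−64/27=-2.3704; min R=1−1/(4·27/64)=0.4074>−1
Confirm numerically:
  x=-2.315: |R|=0.94592 <1
  x=-1.520: |R|=0.45470 <1
  x=-1.404: |R|=0.42761 <1
  x=-1.092: |R|=0.41107 <1
  x=-2.893: |R|=1.63786 >1
  x=-2.707: |R|=1.38444 >1
So |R|<1 on (-2.3704, 0).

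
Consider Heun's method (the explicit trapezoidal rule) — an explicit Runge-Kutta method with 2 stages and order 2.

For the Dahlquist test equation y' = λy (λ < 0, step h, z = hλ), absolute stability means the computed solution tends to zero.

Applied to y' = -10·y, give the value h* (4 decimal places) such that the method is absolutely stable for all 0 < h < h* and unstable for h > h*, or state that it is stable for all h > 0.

With y'=λy (z=hλ):
  order 2, 2-stage ⇒ R(z)=1+z+z^2/2
  (e.g. R(-1.28)=0.53920, |R|=0.53920)

Boundary: |R(x)|=1, x<0.
x=-1.28: |R|=0.5392
|R(-2.34)|=1.3978 |R(-1.09)|=0.5040 |R(-0.59)|=0.5840
Bisect:
  x_lo=-2.5089 |R|=1.6384  x_hi=-0.0523 |R|=0.9490
  mid=-1.28062 |R|=0.53937 →hi
  mid=-1.89476 |R|=0.90030 →hi
  mid=-2.20183 |R|=1.22220 →lo
  mid=-2.04829 |R|=1.04946 →lo
  mid=-1.97153 |R|=0.97193 →hi
  mid=-2.00991 |R|=1.00996 →lo
  mid=-1.99072 |R|=0.99076 →hi
  ...
  [-2.00002,-1.99987] ⇒ x*=-2.0000
So |R|<1 on (-2.0000, 0).

(-2.0000,0); λ=-10 ⇒ h* = 0.2000.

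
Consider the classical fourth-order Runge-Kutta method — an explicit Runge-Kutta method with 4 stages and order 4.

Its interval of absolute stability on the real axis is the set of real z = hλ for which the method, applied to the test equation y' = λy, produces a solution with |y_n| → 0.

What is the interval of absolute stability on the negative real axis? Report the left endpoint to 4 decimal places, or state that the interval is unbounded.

(-2.7853, 0).

Test eqn y'=λy, z=hλ:
  order 4, 4-stage ⇒ R(z)=1+z+z^2/2+z^3/6+z^4/24
  (e.g. R(-0.9)=0.41084, |R|=0.41084)

Need |R(x)|<1, x<0.
x=-0.9: |R|=0.4108
|R(-2.99)|=1.3551 |R(-1.85)|=0.2940 |R(-1.3)|=0.2978
Bisect:
  x_lo=-3.5618 |R|=2.9563  x_hi=-0.2216 |R|=0.8012
  mid=-1.89170 |R|=0.30289 →hi
  mid=-2.72674 |R|=0.91525 →hi
  mid=-3.14425 |R|=1.69054 →lo
  mid=-2.93550 |R|=1.25110 →lo
  mid=-2.83112 |R|=1.07131 →lo
  mid=-2.77893 |R|=0.99044 →hi
  mid=-2.80502 |R|=1.03015 →lo
  mid=-2.79197 |R|=1.01012 →lo
  ...
  [-2.78545,-2.78525] ⇒ x*=-2.7853
Stable set (-2.7853, 0).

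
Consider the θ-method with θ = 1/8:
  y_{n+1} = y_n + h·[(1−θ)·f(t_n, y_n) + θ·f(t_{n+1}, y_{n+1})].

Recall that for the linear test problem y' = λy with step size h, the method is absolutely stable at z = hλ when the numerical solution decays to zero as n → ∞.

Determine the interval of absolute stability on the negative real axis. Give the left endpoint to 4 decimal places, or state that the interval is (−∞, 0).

z∈(-2.6667,0).

Set f=λy, z=hλ:
  y_{n+1} = y_n + z·[7/8·y_n + 1/8·y_{n+1}] ⇒ (1 − 1/8z)y_{n+1} = (1 + 7/8z)y_n
  Hence R(z) = (1 + 7/8z)/(1 − 1/8z).

Solve |R(x)|<1 on ℝ⁻.
x=-0.33: |R|=0.6831
R=−1: 1+7/8x = −1+1/8x ⇒ -3/4x=2 ⇒ x=2/(-3/4)=-2.6667
Confirm numerically:
  x=-2.548: |R|=0.93250 <1
  x=-2.061: |R|=0.63880 <1
  x=-1.972: |R|=0.58203 <1
  x=-3.109: |R|=1.23891 >1
  x=-2.981: |R|=1.17175 >1
  x=-2.924: |R|=1.14134 >1
Interval (-2.6667, 0).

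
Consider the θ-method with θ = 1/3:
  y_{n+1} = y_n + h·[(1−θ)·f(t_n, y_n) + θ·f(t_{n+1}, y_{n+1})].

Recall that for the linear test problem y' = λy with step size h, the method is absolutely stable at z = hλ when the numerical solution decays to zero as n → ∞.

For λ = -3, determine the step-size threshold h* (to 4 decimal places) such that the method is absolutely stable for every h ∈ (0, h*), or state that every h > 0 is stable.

(-6.0000,0); λ=-3 ⇒ h* = (6)/3 = 2.0000.

With y'=λy (z=hλ):
  y_{n+1} = y_n + z·[2/3·y_n + 1/3·y_{n+1}] ⇒ (1 − 1/3z)y_{n+1} = (1 + 2/3z)y_n
  R(z) = (1 + 2/3z)/(1 − 1/3z).

Find x<0 with |R(x)|<1.
x=-0.92: |R|=0.2959
R=−1: 1+2/3x = −1+1/3x ⇒ -1/3x=2 ⇒ x=2/(-1/3)=-6.0000
Confirm numerically:
  x=-4.948: |R|=0.86764 <1
  x=-4.488: |R|=0.79808 <1
  x=-3.405: |R|=0.59485 <1
  x=-3.012: |R|=0.50299 <1
  x=-6.587: |R|=1.06123 >1
  x=-6.123: |R|=1.01348 >1
  x=-6.090: |R|=1.00990 >1
Interval (-6.0000, 0).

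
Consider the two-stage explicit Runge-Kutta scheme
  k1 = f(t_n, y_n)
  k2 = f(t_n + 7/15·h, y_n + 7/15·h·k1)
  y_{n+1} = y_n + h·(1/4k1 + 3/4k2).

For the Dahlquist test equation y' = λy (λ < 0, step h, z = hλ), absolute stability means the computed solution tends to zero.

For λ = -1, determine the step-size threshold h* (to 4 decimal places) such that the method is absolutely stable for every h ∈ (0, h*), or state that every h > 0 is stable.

On y'=λy, z=hλ:
  k1=λy_n ⇒ h·k1=z·y_n;  k2=λ(1+7/15z)y_n ⇒ h·k2=z(1+7/15z)y_n
  y_{n+1}/y_n = 1 + 1/4z + 3/4z(1+7/15z) = 1 + z + 7/20z²
  Hence R(z) = 1 + z + 7/20z².

Boundary: |R(x)|=1, x<0.
x=-1.2: |R|=0.3040
R=1: x+7/20x²=0 ⇒ x=−20/7=-2.8571; min R=1−1/(4·7/20)=0.2857>−1
Confirm numerically:
  x=-1.753: |R|=0.32255 <1
  x=-1.504: |R|=0.28771 <1
  x=-1.325: |R|=0.28947 <1
  x=-1.155: |R|=0.31191 <1
  x=-3.377: |R|=1.61445 >1
  x=-3.189: |R|=1.37040 >1
Interval (-2.8571, 0).

(-2.8571,0); λ=-1 ⇒ h* = (20/7)/1 = 2.8571.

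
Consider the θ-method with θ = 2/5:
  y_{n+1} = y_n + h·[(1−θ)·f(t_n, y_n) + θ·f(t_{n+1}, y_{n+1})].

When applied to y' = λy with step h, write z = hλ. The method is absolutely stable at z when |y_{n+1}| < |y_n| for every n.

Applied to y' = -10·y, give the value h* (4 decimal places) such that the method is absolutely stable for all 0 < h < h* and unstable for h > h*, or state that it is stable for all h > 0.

(-10.0000,0); λ=-10 ⇒ h* = (10)/10 = 1.0000.

Set f=λy, z=hλ:
  y_{n+1} = y_n + z·[3/5·y_n + 2/5·y_{n+1}] ⇒ (1 − 2/5z)y_{n+1} = (1 + 3/5z)y_n
  ⇒ R(z) = (1 + 3/5z)/(1 − 2/5z).

Need |R(x)|<1, x<0.
x=-0.91: |R|=0.3328
R=−1: 1+3/5x = −1+2/5x ⇒ -1/5x=2 ⇒ x=2/(-1/5)=-10.0000
Confirm numerically:
  x=-9.920: |R|=0.99678 <1
  x=-6.633: |R|=0.81567 <1
  x=-5.112: |R|=0.67893 <1
  x=-10.579: |R|=1.02213 >1
  x=-10.327: |R|=1.01275 >1
So |R|<1 on (-10.0000, 0).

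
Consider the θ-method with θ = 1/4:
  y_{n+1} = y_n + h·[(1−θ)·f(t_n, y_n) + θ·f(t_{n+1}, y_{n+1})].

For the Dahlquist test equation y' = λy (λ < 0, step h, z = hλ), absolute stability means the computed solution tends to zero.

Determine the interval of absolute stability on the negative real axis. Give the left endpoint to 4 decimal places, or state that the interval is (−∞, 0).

Set f=λy, z=hλ:
  y_{n+1} = y_n + z·[3/4·y_n + 1/4·y_{n+1}] ⇒ (1 − 1/4z)y_{n+1} = (1 + 3/4z)y_n
  Hence R(z) = (1 + 3/4z)/(1 − 1/4z).

Need |R(x)|<1, x<0.
x=-1.19: |R|=0.0829
R=−1: 1+3/4x = −1+1/4x ⇒ -1/2x=2 ⇒ x=2/(-1/2)=-4.0000
Confirm numerically:
  x=-3.133: |R|=0.75690 <1
  x=-2.683: |R|=0.60587 <1
  x=-2.443: |R|=0.51668 <1
  x=-4.397: |R|=1.09456 >1
  x=-4.341: |R|=1.08176 >1
Stable set (-4.0000, 0).

z∈(-4.0000,0).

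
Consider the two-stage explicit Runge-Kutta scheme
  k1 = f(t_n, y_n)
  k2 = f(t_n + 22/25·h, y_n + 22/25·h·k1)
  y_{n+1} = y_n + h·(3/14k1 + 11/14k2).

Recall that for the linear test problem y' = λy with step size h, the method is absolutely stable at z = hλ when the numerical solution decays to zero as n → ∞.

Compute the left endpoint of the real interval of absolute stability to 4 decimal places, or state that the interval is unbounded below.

On y'=λy, z=hλ:
  k1=λy_n ⇒ h·k1=z·y_n;  k2=λ(1+22/25z)y_n ⇒ h·k2=z(1+22/25z)y_n
  y_{n+1}/y_n = 1 + 3/14z + 11/14z(1+22/25z) = 1 + z + 121/175z²
  ⇒ R(z) = 1 + z + 121/175z².

Boundary: |R(x)|=1, x<0.
x=-1.17: |R|=0.7765
R=1: x+121/175x²=0 ⇒ x=−175/121=-1.4463; min R=1−1/(4·121/175)=0.6384>−1
Confirm numerically:
  x=-1.104: |R|=0.73872 <1
  x=-1.028: |R|=0.70269 <1
  x=-0.868: |R|=0.65294 <1
  x=-0.769: |R|=0.63988 <1
  x=-1.851: |R|=1.51797 >1
  x=-1.572: |R|=1.13665 >1
So |R|<1 on (-1.4463, 0).

z* = -1.4463.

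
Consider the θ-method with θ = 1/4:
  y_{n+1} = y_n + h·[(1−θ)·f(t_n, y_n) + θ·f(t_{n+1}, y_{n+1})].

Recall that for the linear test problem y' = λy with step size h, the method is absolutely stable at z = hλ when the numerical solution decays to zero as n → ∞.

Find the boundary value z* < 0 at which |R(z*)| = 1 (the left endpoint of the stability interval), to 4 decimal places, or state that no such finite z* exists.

Set f=λy, z=hλ:
  y_{n+1} = y_n + z·[3/4·y_n + 1/4·y_{n+1}] ⇒ (1 − 1/4z)y_{n+1} = (1 + 3/4z)y_n
  ⇒ R(z) = (1 + 3/4z)/(1 − 1/4z).

Need |R(x)|<1, x<0.
x=-0.87: |R|=0.2854
R=−1: 1+3/4x = −1+1/4x ⇒ -1/2x=2 ⇒ x=2/(-1/2)=-4.0000
Confirm numerically:
  x=-2.762: |R|=0.63384 <1
  x=-2.162: |R|=0.40344 <1
  x=-1.841: |R|=0.26074 <1
  x=-4.196: |R|=1.04783 >1
  x=-4.091: |R|=1.02249 >1
Interval (-4.0000, 0).

left endpoint -4.0000.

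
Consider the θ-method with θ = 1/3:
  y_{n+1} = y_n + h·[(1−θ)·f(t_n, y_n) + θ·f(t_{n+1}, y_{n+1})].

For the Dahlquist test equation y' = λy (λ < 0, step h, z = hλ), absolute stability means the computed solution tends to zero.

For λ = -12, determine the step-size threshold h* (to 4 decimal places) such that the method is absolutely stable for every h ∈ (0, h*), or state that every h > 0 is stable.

Set f=λy, z=hλ:
  y_{n+1} = y_n + z·[2/3·y_n + 1/3·y_{n+1}] ⇒ (1 − 1/3z)y_{n+1} = (1 + 2/3z)y_n
  R(z) = (1 + 2/3z)/(1 − 1/3z).

Find x<0 with |R(x)|<1.
x=-0.95: |R|=0.2785
R=−1: 1+2/3x = −1+1/3x ⇒ -1/3x=2 ⇒ x=2/(-1/3)=-6.0000
Confirm numerically:
  x=-5.096: |R|=0.88834 <1
  x=-3.504: |R|=0.61624 <1
  x=-3.108: |R|=0.52652 <1
  x=-6.588: |R|=1.06133 >1
  x=-6.526: |R|=1.05522 >1
  x=-6.047: |R|=1.00520 >1
So |R|<1 on (-6.0000, 0).

(-6.0000,0); λ=-12 ⇒ h* = (6)/12 = 0.5000.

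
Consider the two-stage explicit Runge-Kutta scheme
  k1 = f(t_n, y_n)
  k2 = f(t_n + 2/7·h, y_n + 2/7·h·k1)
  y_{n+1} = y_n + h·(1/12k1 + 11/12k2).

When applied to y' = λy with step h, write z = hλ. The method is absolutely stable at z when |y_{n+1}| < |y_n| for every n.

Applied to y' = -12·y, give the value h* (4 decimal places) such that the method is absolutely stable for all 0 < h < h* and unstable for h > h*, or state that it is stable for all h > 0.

Set f=λy, z=hλ:
  k1=λy_n ⇒ h·k1=z·y_n;  k2=λ(1+2/7z)y_n ⇒ h·k2=z(1+2/7z)y_n
  y_{n+1}/y_n = 1 + 1/12z + 11/12z(1+2/7z) = 1 + z + 11/42z²
  R(z) = 1 + z + 11/42z².

Find x<0 with |R(x)|<1.
x=-1.33: |R|=0.1333
R=1: x+11/42x²=0 ⇒ x=−42/11=-3.8182; min R=1−1/(4·11/42)=0.0455>−1
Confirm numerically:
  x=-3.617: |R|=0.80942 <1
  x=-2.948: |R|=0.32814 <1
  x=-2.045: |R|=0.05029 <1
  x=-1.658: |R|=0.06197 <1
  x=-4.152: |R|=1.36300 >1
  x=-4.102: |R|=1.30492 >1
So |R|<1 on (-3.8182, 0).

(-3.8182,0); λ=-12 ⇒ h* = (42/11)/12 = 0.3182.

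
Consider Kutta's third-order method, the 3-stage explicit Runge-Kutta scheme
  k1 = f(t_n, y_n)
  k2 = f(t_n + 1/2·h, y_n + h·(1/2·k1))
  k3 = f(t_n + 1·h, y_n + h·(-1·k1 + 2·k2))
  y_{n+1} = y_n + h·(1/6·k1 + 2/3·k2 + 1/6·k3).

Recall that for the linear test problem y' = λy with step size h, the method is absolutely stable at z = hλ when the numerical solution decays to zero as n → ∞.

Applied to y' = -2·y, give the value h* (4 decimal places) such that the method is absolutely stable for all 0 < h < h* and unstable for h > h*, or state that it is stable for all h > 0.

With y'=λy (z=hλ):
  order 3, 3-stage ⇒ R(z)=1+z+z^2/2+z^3/6
  (e.g. R(-1.02)=0.32333, |R|=0.32333)

Find x<0 with |R(x)|<1.
x=-1.02: |R|=0.3233
|R(-1.61)|=0.0095 |R(-1.14)|=0.2629 |R(-0.91)|=0.3785
Bisect:
  x_lo=-3.2016 |R|=2.5459  x_hi=-0.1932 |R|=0.8242
  mid=-1.69741 |R|=0.07191 →hi
  mid=-2.44950 |R|=0.89899 →hi
  mid=-2.82554 |R|=1.59339 →lo
  mid=-2.63752 |R|=1.21725 →lo
  mid=-2.54351 |R|=1.05130 →lo
  mid=-2.49650 |R|=0.97349 →hi
  mid=-2.52000 |R|=1.01197 →lo
  mid=-2.50825 |R|=0.99263 →hi
  ...
  [-2.51284,-2.51266] ⇒ x*=-2.5127
So |R|<1 on (-2.5127, 0).

(-2.5127,0); λ=-2 ⇒ h* = 1.2564.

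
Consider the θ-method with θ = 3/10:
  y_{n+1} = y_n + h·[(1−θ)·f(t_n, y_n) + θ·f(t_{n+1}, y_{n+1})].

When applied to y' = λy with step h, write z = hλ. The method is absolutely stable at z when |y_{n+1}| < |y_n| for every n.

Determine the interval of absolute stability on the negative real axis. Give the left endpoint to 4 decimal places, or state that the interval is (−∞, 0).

z∈(-5.0000,0).

Set f=λy, z=hλ:
  y_{n+1} = y_n + z·[7/10·y_n + 3/10·y_{n+1}] ⇒ (1 − 3/10z)y_{n+1} = (1 + 7/10z)y_n
  Hence R(z) = (1 + 7/10z)/(1 − 3/10z).

Solve |R(x)|<1 on ℝ⁻.
x=-1.1: |R|=0.1729
R=−1: 1+7/10x = −1+3/10x ⇒ -2/5x=2 ⇒ x=2/(-2/5)=-5.0000
Confirm numerically:
  x=-4.669: |R|=0.94485 <1
  x=-3.806: |R|=0.77701 <1
  x=-2.399: |R|=0.39501 <1
  x=-5.531: |R|=1.07987 >1
  x=-5.236: |R|=1.03672 >1
  x=-5.162: |R|=1.02543 >1
Interval (-5.0000, 0).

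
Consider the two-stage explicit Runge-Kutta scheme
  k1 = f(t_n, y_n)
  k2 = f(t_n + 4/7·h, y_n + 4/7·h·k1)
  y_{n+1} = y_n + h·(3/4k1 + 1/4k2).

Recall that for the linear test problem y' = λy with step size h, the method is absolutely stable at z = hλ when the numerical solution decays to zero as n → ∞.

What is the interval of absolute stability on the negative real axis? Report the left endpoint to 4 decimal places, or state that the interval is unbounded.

Test eqn y'=λy, z=hλ:
  k1=λy_n ⇒ h·k1=z·y_n;  k2=λ(1+4/7z)y_n ⇒ h·k2=z(1+4/7z)y_n
  y_{n+1}/y_n = 1 + 3/4z + 1/4z(1+4/7z) = 1 + z + 1/7z²
  so R(z) = 1 + z + 1/7z².

Boundary: |R(x)|=1, x<0.
x=-0.91: |R|=0.2083
R=1: x+1/7x²=0 ⇒ x=−7=-7.0000; min R=1−1/(4·1/7)=-0.7500>−1
Confirm numerically:
  x=-5.457: |R|=0.20288 <1
  x=-3.474: |R|=0.74990 <1
  x=-3.388: |R|=0.74821 <1
  x=-7.367: |R|=1.38624 >1
  x=-7.328: |R|=1.34337 >1
Interval (-7.0000, 0).

z∈(-7.0000,0).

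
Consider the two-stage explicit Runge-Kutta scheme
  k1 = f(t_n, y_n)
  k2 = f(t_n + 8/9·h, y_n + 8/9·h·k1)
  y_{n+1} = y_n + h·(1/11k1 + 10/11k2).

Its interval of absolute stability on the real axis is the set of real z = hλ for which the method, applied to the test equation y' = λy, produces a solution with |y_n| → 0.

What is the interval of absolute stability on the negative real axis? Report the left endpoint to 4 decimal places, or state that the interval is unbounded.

z∈(-1.2375,0).

With y'=λy (z=hλ):
  k1=λy_n ⇒ h·k1=z·y_n;  k2=λ(1+8/9z)y_n ⇒ h·k2=z(1+8/9z)y_n
  y_{n+1}/y_n = 1 + 1/11z + 10/11z(1+8/9z) = 1 + z + 80/99z²
  R(z) = 1 + z + 80/99z².

Find x<0 with |R(x)|<1.
x=-0.61: |R|=0.6907
R=1: x+80/99x²=0 ⇒ x=−99/80=-1.2375; min R=1−1/(4·80/99)=0.6906>−1
Confirm numerically:
  x=-1.039: |R|=0.83334 <1
  x=-0.967: |R|=0.78863 <1
  x=-0.794: |R|=0.71544 <1
  x=-0.563: |R|=0.69314 <1
  x=-1.423: |R|=1.21331 >1
  x=-1.393: |R|=1.17504 >1
Stable set (-1.2375, 0).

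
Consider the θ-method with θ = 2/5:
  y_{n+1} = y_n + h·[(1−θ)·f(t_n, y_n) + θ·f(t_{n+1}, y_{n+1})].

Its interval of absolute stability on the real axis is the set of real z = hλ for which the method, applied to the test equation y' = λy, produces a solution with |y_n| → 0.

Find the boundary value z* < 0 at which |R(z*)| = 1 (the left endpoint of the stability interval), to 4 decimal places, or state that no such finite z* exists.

On y'=λy, z=hλ:
  y_{n+1} = y_n + z·[3/5·y_n + 2/5·y_{n+1}] ⇒ (1 − 2/5z)y_{n+1} = (1 + 3/5z)y_n
  R(z) = (1 + 3/5z)/(1 − 2/5z).

Need |R(x)|<1, x<0.
x=-1.14: |R|=0.2170
R=−1: 1+3/5x = −1+2/5x ⇒ -1/5x=2 ⇒ x=2/(-1/5)=-10.0000
Confirm numerically:
  x=-9.018: |R|=0.95737 <1
  x=-8.176: |R|=0.91457 <1
  x=-6.632: |R|=0.81559 <1
  x=-5.402: |R|=0.70906 <1
  x=-10.586: |R|=1.02239 >1
  x=-10.409: |R|=1.01584 >1
  x=-10.258: |R|=1.01011 >1
Stable set (-10.0000, 0).

z* = -10.0000.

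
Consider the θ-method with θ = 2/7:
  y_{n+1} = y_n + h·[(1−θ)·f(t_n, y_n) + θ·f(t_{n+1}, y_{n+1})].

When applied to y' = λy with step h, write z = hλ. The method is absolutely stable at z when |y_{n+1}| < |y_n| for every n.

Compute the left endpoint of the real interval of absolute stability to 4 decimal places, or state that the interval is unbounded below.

Test eqn y'=λy, z=hλ:
  y_{n+1} = y_n + z·[5/7·y_n + 2/7·y_{n+1}] ⇒ (1 − 2/7z)y_{n+1} = (1 + 5/7z)y_n
  R(z) = (1 + 5/7z)/(1 − 2/7z).

Find x<0 with |R(x)|<1.
x=-0.39: |R|=0.6491
R=−1: 1+5/7x = −1+2/7x ⇒ -3/7x=2 ⇒ x=2/(-3/7)=-4.6667
Confirm numerically:
  x=-4.455: |R|=0.96009 <1
  x=-3.322: |R|=0.70434 <1
  x=-2.642: |R|=0.50554 <1
  x=-2.619: |R|=0.49804 <1
  x=-4.884: |R|=1.03888 >1
  x=-4.834: |R|=1.03012 >1
So |R|<1 on (-4.6667, 0).

left endpoint -4.6667.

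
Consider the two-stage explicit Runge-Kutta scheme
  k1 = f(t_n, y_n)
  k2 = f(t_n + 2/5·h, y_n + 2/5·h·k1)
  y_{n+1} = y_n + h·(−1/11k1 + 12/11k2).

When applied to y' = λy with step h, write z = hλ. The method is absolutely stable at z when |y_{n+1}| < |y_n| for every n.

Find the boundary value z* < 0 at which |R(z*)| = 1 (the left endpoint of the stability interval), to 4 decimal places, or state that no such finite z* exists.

z* = -2.2917.

Set f=λy, z=hλ:
  k1=λy_n ⇒ h·k1=z·y_n;  k2=λ(1+2/5z)y_n ⇒ h·k2=z(1+2/5z)y_n
  y_{n+1}/y_n = 1 − 1/11z + 12/11z(1+2/5z) = 1 + z + 24/55z²
  so R(z) = 1 + z + 24/55z².

Solve |R(x)|<1 on ℝ⁻.
x=-0.31: |R|=0.7319
R=1: x+24/55x²=0 ⇒ x=−55/24=-2.2917; min R=1−1/(4·24/55)=0.4271>−1
Confirm numerically:
  x=-2.161: |R|=0.87678 <1
  x=-1.688: |R|=0.55535 <1
  x=-1.561: |R|=0.50230 <1
  x=-2.882: |R|=1.74240 >1
  x=-2.780: |R|=1.59239 >1
  x=-2.505: |R|=1.23319 >1
Interval (-2.2917, 0).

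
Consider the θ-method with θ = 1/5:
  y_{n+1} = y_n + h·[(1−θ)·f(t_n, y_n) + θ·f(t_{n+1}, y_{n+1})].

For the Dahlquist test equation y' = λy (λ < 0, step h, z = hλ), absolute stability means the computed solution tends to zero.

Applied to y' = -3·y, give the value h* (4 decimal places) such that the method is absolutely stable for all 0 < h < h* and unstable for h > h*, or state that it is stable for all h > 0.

(-3.3333,0); λ=-3 ⇒ h* = (10/3)/3 = 1.1111.

With y'=λy (z=hλ):
  y_{n+1} = y_n + z·[4/5·y_n + 1/5·y_{n+1}] ⇒ (1 − 1/5z)y_{n+1} = (1 + 4/5z)y_n
  ⇒ R(z) = (1 + 4/5z)/(1 − 1/5z).

Find x<0 with |R(x)|<1.
x=-1.28: |R|=0.0191
R=−1: 1+4/5x = −1+1/5x ⇒ -3/5x=2 ⇒ x=2/(-3/5)=-3.3333
Confirm numerically:
  x=-3.043: |R|=0.89171 <1
  x=-3.042: |R|=0.89132 <1
  x=-2.923: |R|=0.84463 <1
  x=-2.537: |R|=0.68303 <1
  x=-3.595: |R|=1.09133 >1
  x=-3.505: |R|=1.06055 >1
  x=-3.434: |R|=1.03581 >1
Interval (-3.3333, 0).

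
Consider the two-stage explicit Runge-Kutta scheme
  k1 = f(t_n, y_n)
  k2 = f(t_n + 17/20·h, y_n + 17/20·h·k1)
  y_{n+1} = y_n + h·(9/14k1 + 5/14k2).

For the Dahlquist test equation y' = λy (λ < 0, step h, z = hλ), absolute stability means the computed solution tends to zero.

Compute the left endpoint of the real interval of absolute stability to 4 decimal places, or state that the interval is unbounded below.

Set f=λy, z=hλ:
  k1=λy_n ⇒ h·k1=z·y_n;  k2=λ(1+17/20z)y_n ⇒ h·k2=z(1+17/20z)y_n
  y_{n+1}/y_n = 1 + 9/14z + 5/14z(1+17/20z) = 1 + z + 17/56z²
  so R(z) = 1 + z + 17/56z².

Solve |R(x)|<1 on ℝ⁻.
x=-1.43: |R|=0.1908
R=1: x+17/56x²=0 ⇒ x=−56/17=-3.2941; min R=1−1/(4·17/56)=0.1765>−1
Confirm numerically:
  x=-3.200: |R|=0.90857 <1
  x=-2.421: |R|=0.35831 <1
  x=-1.563: |R|=0.17862 <1
  x=-1.413: |R|=0.19310 <1
  x=-3.892: |R|=1.70640 >1
  x=-3.784: |R|=1.56273 >1
Interval (-3.2941, 0).

left endpoint -3.2941.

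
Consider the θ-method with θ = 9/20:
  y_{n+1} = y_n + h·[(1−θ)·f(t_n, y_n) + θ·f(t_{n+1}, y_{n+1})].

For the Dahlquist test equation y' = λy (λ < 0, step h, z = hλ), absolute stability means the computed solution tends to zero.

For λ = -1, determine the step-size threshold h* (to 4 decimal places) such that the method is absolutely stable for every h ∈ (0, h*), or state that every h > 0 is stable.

(-20.0000,0); λ=-1 ⇒ h* = (20)/1 = 20.0000.

Test eqn y'=λy, z=hλ:
  y_{n+1} = y_n + z·[11/20·y_n + 9/20·y_{n+1}] ⇒ (1 − 9/20z)y_{n+1} = (1 + 11/20z)y_n
  Hence R(z) = (1 + 11/20z)/(1 − 9/20z).

Solve |R(x)|<1 on ℝ⁻.
x=-0.84: |R|=0.3904
R=−1: 1+11/20x = −1+9/20x ⇒ -1/10x=2 ⇒ x=2/(-1/10)=-20.0000
Confirm numerically:
  x=-16.026: |R|=0.95161 <1
  x=-11.890: |R|=0.87229 <1
  x=-10.337: |R|=0.82902 <1
  x=-20.456: |R|=1.00447 >1
  x=-20.217: |R|=1.00215 >1
  x=-20.194: |R|=1.00192 >1
So |R|<1 on (-20.0000, 0).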